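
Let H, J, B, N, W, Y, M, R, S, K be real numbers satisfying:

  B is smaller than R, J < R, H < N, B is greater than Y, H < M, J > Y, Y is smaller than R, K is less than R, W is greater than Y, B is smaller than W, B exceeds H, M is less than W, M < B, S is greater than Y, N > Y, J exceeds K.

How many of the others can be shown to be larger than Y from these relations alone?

From Y the given relations immediately reach N, B, J, S, W, R.
Nothing else is reachable above Y; 6 in all.

6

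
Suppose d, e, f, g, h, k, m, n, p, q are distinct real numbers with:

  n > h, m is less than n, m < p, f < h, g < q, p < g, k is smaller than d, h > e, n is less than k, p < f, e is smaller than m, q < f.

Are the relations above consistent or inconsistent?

Every relation is compatible with e < m < p < g < q < f < h < n < k < d; the set is consistent.

consistent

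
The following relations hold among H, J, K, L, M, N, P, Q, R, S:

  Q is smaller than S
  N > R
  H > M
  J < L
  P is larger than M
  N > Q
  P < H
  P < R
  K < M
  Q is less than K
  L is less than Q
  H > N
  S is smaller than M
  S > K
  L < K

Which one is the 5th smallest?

S

The consecutive relations fix a unique order: J < L < Q < K < S < M < P < R < N < H.
The 5th smallest is S.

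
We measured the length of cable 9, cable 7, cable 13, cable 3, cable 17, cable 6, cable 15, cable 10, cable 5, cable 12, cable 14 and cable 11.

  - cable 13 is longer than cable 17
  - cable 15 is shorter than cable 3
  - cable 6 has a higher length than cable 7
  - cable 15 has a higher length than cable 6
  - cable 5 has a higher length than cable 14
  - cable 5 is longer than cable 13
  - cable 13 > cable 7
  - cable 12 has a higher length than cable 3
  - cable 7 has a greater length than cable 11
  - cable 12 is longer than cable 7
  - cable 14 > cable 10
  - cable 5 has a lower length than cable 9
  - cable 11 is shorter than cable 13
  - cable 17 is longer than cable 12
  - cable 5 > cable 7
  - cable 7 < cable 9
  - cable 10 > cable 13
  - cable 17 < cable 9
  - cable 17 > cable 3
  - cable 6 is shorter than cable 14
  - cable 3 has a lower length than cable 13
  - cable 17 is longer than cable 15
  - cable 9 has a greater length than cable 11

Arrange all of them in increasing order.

cable 11 < cable 7 < cable 6 < cable 15 < cable 3 < cable 12 < cable 17 < cable 13 < cable 10 < cable 14 < cable 5 < cable 9

Each adjacent pair is fixed by a given relation: cable 11 < cable 7; cable 7 < cable 6; cable 6 < cable 15; cable 15 < cable 3; cable 3 < cable 12; cable 12 < cable 17; cable 17 < cable 13; cable 13 < cable 10; cable 10 < cable 14; cable 14 < cable 5; cable 5 < cable 9. Chaining them end to end gives the full order.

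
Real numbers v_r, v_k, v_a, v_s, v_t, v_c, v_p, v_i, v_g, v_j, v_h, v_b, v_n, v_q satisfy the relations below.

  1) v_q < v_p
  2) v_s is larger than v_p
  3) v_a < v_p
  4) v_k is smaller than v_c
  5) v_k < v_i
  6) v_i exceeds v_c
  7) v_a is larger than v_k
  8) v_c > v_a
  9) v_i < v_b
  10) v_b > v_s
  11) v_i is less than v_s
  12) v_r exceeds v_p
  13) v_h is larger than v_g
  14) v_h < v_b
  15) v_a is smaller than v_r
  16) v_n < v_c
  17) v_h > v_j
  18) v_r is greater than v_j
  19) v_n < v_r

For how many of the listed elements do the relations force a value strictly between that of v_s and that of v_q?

1

Chaining upward from v_q reaches: v_p, v_b, v_r.
Chaining downward from v_s reaches: v_k, v_a, v_n, v_c, v_p, v_i.
Strictly between v_q and v_s are those in both lists: v_p — 1 element.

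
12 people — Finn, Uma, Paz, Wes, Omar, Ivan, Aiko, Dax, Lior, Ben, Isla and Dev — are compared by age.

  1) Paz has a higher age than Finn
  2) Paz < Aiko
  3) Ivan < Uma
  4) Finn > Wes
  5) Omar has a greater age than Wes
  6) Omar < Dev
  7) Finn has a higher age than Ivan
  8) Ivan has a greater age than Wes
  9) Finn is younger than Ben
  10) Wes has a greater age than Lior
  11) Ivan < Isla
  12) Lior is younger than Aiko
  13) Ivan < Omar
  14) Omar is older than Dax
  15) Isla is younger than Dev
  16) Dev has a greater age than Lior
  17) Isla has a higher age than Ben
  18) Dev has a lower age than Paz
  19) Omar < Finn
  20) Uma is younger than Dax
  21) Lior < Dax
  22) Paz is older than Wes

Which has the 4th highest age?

Isla

Piecing the relations together gives one ordering: Lior < Wes < Ivan < Uma < Dax < Omar < Finn < Ben < Isla < Dev < Paz < Aiko.
The 4th largest is Isla.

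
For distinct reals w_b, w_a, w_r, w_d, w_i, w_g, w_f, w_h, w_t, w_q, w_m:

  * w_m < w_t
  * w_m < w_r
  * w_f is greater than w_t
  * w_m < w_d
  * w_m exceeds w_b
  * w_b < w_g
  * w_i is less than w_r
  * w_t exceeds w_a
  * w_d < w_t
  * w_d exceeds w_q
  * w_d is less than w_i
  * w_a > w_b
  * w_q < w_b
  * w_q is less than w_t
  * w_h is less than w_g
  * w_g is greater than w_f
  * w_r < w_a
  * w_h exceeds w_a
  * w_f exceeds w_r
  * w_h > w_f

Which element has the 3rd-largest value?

The consecutive relations fix a unique order: w_q < w_b < w_m < w_d < w_i < w_r < w_a < w_t < w_f < w_h < w_g.
Counting 3 from the largest end gives w_f.

w_f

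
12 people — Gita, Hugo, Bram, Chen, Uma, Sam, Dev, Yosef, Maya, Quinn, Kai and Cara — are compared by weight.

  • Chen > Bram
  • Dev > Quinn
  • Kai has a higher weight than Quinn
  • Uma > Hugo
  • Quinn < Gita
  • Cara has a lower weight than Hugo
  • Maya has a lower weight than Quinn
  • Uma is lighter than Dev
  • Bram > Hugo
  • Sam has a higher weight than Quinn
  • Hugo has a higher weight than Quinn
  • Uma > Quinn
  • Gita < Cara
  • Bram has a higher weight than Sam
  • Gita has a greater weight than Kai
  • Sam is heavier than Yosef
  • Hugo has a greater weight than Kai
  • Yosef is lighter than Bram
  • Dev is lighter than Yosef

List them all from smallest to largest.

Maya < Quinn < Kai < Gita < Cara < Hugo < Uma < Dev < Yosef < Sam < Bram < Chen

Each adjacent pair is fixed by a given relation: Maya < Quinn; Quinn < Kai; Kai < Gita; Gita < Cara; Cara < Hugo; Hugo < Uma; Uma < Dev; Dev < Yosef; Yosef < Sam; Sam < Bram; Bram < Chen. Chaining them end to end gives the full order.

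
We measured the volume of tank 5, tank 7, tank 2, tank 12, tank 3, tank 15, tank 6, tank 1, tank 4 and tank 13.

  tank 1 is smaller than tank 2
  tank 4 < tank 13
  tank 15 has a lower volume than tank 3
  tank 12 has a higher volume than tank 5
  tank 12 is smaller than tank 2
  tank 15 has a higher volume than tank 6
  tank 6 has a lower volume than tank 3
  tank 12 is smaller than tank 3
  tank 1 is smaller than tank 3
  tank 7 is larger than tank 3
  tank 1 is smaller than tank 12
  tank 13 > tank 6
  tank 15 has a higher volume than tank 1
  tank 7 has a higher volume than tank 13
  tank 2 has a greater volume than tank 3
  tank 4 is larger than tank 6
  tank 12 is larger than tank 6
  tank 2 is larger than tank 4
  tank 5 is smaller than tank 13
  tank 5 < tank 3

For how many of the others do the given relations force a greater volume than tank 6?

7

The elements the relations force above tank 6 are tank 12, tank 15, tank 3, tank 4, tank 2, tank 13, tank 7 — no chain reaches any other.
That is 7.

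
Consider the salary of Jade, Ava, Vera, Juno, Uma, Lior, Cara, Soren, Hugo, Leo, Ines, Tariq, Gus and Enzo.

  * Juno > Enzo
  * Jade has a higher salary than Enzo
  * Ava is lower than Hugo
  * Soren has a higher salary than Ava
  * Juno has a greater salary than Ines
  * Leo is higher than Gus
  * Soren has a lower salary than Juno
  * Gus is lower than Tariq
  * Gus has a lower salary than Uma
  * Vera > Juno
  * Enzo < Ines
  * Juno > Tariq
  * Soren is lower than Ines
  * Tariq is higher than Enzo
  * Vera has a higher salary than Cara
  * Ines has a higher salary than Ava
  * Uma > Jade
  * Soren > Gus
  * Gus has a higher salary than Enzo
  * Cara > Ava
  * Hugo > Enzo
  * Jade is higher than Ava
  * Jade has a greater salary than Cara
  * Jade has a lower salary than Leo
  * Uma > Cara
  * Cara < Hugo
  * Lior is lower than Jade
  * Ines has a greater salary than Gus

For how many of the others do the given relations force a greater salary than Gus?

7

The elements the relations force above Gus are Soren, Tariq, Leo, Ines, Juno, Uma, Vera — no chain reaches any other.
That is 7.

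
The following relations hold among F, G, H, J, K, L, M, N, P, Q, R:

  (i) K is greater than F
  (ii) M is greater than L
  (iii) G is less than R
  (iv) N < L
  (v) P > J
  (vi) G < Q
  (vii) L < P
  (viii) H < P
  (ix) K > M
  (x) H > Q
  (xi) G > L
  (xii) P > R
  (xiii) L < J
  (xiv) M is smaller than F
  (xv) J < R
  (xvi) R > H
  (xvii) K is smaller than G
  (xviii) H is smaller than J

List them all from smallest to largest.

N < L < M < F < K < G < Q < H < J < R < P

Each adjacent pair is fixed by a given relation: N < L; L < M; M < F; F < K; K < G; G < Q; Q < H; H < J; J < R; R < P. Chaining them end to end gives the full order.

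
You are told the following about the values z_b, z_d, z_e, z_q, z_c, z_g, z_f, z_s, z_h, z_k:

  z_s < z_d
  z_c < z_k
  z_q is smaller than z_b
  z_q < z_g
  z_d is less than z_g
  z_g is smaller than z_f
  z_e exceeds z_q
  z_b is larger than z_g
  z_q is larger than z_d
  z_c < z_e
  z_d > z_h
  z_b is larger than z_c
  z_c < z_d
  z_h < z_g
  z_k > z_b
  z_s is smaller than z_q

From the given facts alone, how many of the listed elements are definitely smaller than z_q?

4

Directly below z_q: z_s, z_d.
One step further: z_c, z_h (4 so far).
No other element is forced below z_q by the given relations, so the count is 4.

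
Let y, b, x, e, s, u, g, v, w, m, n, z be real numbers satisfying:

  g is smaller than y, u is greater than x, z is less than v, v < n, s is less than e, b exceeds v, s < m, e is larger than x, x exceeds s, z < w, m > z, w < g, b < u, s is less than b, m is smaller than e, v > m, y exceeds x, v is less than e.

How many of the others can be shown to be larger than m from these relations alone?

5

From m the given relations immediately reach v, e.
From those, b, n — 4 in total.
From those, u — 5 in total.
Nothing else is reachable above m; 5 in all.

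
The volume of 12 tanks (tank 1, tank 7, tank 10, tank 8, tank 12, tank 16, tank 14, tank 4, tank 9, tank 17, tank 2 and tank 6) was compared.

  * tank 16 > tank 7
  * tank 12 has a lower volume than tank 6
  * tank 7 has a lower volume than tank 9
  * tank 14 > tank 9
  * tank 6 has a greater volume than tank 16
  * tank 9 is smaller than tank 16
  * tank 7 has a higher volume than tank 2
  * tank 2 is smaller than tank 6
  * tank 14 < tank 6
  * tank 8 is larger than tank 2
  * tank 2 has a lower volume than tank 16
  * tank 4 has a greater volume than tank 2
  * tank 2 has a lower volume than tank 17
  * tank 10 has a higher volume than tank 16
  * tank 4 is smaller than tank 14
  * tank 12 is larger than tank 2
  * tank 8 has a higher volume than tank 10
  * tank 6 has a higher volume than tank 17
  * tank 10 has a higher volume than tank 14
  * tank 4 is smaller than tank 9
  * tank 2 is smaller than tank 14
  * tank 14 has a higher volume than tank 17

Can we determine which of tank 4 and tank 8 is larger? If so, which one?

Following the relations from tank 4: tank 4 < tank 9 < tank 16 < tank 10 < tank 8.
So tank 8 is larger.

tank 8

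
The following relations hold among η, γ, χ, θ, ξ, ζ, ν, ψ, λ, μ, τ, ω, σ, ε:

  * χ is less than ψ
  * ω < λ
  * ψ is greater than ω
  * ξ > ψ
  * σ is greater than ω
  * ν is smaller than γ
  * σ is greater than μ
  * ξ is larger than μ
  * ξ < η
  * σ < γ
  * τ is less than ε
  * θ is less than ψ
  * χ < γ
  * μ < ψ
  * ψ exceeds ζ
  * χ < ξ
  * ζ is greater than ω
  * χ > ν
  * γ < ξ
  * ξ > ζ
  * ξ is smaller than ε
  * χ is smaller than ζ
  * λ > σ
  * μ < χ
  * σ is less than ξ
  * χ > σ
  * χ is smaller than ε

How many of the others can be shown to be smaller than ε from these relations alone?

The elements the relations force below ε are ν, ω, μ, σ, θ, τ, χ, γ, ζ, ψ, ξ — no chain reaches any other.
That is 11.

11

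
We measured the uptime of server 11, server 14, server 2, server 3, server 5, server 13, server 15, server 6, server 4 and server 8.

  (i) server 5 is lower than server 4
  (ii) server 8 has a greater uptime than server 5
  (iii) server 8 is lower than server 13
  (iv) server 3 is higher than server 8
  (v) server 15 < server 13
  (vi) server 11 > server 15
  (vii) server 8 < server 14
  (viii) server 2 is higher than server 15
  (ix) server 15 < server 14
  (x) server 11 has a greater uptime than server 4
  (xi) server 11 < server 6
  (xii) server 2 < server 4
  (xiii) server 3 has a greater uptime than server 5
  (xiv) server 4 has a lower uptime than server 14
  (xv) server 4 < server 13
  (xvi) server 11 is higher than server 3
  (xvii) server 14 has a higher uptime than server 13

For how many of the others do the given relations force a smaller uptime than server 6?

The elements the relations force below server 6 are server 5, server 15, server 8, server 2, server 3, server 4, server 11 — no chain reaches any other.
That is 7.

7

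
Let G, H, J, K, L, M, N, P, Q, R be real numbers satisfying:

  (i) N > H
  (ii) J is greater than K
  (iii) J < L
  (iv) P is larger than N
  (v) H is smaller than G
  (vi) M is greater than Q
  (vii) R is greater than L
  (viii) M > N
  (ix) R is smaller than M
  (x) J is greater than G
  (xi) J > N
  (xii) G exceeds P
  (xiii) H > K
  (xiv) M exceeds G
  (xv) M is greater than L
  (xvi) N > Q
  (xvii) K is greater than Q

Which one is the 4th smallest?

Chaining the given pairs: Q < K < H < N < P < G < J < L < R < M.
Counting 4 from the smallest end gives N.

N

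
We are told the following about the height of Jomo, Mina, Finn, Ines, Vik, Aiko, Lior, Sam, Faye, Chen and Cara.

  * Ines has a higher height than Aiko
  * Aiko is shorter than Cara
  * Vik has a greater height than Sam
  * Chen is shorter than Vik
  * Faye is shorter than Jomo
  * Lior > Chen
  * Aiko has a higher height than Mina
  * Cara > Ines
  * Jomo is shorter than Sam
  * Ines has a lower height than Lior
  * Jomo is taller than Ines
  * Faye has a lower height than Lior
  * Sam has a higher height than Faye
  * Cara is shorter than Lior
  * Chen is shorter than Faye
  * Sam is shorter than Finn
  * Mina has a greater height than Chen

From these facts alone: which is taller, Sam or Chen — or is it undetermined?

Sam

Following the relations from Chen: Chen < Mina < Aiko < Ines < Jomo < Sam.
So Sam is taller.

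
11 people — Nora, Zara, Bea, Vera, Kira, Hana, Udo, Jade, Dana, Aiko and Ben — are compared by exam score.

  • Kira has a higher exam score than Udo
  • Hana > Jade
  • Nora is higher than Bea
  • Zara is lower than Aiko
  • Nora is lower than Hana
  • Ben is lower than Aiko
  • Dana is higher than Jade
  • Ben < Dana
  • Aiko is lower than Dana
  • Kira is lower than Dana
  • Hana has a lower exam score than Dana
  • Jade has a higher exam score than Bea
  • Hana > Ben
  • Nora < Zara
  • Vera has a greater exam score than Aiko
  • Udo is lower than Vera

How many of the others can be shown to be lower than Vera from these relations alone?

6

From Vera the given relations immediately reach Udo, Aiko.
From those, Ben, Zara — 4 in total.
From those, Nora — 5 in total.
From those, Bea — 6 in total.
No other element is forced below Vera by the given relations, so the count is 6.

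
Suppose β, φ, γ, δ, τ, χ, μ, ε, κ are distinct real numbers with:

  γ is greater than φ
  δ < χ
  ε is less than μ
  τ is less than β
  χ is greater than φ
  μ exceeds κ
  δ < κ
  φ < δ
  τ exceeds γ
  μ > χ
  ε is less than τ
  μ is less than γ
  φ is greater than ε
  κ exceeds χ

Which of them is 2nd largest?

Piecing the relations together gives one ordering: ε < φ < δ < χ < κ < μ < γ < τ < β.
Counting 2 from the largest end gives τ.

τ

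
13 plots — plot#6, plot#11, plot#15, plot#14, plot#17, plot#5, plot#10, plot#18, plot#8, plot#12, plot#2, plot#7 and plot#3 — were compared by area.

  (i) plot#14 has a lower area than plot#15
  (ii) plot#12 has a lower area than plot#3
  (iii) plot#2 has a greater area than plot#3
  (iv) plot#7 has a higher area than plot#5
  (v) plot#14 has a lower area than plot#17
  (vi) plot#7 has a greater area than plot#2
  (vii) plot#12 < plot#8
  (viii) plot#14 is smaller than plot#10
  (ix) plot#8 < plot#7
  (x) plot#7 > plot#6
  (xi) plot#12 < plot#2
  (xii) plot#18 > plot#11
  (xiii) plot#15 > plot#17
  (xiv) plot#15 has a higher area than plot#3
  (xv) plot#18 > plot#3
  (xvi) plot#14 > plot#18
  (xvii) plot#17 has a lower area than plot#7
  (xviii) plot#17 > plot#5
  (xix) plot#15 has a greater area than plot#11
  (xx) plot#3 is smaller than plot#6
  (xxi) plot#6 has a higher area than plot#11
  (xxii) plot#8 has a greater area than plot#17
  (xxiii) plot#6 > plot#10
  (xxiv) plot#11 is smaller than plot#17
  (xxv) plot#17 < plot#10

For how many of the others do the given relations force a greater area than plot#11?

8

Directly above plot#11: plot#18, plot#17, plot#6, plot#15.
One step further: plot#14, plot#10, plot#8, plot#7 (8 so far).
Nothing else is reachable above plot#11; 8 in all.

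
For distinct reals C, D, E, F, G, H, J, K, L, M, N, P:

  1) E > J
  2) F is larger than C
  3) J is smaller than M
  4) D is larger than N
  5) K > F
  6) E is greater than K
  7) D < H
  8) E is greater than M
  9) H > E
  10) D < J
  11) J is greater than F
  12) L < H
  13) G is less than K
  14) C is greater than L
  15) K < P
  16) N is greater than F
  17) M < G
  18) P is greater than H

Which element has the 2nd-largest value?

H

Chaining the given pairs: L < C < F < N < D < J < M < G < K < E < H < P.
The 2nd largest is H.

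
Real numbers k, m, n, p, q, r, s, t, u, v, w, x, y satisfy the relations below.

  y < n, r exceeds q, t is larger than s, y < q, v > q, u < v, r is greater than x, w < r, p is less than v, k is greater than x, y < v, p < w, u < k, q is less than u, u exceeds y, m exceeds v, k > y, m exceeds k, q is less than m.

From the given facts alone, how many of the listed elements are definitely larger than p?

4

The elements the relations force above p are w, v, r, m — no chain reaches any other.
That is 4.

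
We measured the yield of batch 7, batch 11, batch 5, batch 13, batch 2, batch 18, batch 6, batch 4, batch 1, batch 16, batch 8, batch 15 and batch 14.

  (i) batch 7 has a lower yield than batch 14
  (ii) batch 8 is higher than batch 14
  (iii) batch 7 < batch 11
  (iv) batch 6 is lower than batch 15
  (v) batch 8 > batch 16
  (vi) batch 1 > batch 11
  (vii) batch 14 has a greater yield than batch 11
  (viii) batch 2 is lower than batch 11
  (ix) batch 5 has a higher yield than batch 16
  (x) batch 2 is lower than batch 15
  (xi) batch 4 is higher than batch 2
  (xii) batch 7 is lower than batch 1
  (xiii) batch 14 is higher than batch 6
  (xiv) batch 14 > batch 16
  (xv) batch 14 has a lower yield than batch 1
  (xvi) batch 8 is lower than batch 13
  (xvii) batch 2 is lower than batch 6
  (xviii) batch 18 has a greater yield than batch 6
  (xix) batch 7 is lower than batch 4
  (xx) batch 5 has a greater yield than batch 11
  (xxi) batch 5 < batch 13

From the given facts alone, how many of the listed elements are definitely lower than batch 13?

8

From batch 13 the given relations immediately reach batch 5, batch 8.
From those, batch 16, batch 11, batch 14 — 5 in total.
From those, batch 2, batch 7, batch 6 — 8 in total.
No other element is forced below batch 13 by the given relations, so the count is 8.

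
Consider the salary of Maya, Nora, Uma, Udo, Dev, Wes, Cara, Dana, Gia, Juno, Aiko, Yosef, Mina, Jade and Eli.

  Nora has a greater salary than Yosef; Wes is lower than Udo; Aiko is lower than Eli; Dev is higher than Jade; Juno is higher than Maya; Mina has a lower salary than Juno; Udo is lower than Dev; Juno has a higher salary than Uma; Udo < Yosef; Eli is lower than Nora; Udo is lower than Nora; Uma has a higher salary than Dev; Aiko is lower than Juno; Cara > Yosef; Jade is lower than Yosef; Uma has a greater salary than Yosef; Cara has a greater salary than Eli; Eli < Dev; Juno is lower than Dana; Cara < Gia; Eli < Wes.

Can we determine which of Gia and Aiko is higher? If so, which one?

Aiko < Eli and Eli < Wes give Aiko < Wes.
Then Wes < Udo extends the chain to Udo.
Then Udo < Yosef extends the chain to Yosef.
With Yosef < Cara: Aiko < Eli < Wes < Udo < Yosef < Cara.
With Cara < Gia: Aiko < Eli < Wes < Udo < Yosef < Cara < Gia.
So Gia is higher.

Gia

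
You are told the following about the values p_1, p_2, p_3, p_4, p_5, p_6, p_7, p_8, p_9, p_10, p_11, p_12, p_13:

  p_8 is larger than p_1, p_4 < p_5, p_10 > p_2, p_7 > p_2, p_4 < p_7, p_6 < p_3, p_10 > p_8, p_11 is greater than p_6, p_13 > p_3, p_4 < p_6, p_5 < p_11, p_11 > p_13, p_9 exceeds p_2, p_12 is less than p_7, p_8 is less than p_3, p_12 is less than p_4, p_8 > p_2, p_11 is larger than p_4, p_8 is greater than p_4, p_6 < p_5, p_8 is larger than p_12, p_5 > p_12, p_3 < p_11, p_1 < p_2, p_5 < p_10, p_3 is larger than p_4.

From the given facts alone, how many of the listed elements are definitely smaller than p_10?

Directly below p_10: p_2, p_8, p_5.
One step further: p_12, p_4, p_1, p_6 (7 so far).
No other element is forced below p_10 by the given relations, so the count is 7.

7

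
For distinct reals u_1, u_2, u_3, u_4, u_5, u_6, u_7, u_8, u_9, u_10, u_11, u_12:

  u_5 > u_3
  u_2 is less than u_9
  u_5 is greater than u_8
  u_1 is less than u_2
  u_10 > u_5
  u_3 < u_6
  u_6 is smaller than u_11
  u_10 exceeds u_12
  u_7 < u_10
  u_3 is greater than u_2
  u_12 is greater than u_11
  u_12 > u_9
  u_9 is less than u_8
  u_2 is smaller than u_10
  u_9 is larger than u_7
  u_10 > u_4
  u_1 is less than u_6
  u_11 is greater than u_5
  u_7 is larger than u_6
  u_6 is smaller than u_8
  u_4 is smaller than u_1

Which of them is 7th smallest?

u_9

Piecing the relations together gives one ordering: u_4 < u_1 < u_2 < u_3 < u_6 < u_7 < u_9 < u_8 < u_5 < u_11 < u_12 < u_10.
The 7th smallest is u_9.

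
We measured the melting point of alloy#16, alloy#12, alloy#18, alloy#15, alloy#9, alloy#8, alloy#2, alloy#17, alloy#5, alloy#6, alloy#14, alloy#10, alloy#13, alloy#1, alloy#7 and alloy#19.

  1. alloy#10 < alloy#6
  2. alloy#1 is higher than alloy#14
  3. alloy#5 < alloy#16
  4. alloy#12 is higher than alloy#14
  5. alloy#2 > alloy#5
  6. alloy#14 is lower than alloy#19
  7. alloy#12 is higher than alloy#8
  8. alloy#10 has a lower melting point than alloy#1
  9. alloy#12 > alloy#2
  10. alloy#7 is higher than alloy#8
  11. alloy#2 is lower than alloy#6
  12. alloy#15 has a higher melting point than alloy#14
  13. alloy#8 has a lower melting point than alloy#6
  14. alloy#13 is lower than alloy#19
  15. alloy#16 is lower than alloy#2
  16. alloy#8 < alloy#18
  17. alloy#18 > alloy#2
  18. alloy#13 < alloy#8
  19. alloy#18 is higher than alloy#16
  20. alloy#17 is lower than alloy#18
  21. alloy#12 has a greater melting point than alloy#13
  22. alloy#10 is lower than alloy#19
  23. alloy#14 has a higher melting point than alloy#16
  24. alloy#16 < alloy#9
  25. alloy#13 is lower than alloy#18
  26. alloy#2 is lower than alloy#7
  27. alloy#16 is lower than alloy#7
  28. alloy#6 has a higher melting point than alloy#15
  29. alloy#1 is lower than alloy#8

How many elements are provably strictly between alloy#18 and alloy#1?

1

The relations place alloy#1 below alloy#18. An element lies strictly between them when it is forced above alloy#1 and also forced below alloy#18.
Above alloy#1: {alloy#8, alloy#12, alloy#6, alloy#7}. Below alloy#18: {alloy#5, alloy#10, alloy#16, alloy#14, alloy#17, alloy#13, alloy#2, alloy#8}.
Intersection: {alloy#8} — 1.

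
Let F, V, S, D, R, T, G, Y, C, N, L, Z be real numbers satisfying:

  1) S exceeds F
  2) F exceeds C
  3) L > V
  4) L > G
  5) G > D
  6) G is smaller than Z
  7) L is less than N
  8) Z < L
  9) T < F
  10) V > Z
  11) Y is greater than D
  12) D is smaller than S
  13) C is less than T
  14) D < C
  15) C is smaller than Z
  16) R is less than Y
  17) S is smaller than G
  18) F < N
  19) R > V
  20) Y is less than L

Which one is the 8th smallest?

Chaining the given pairs: D < C < T < F < S < G < Z < V < R < Y < L < N.
The 8th smallest is V.

V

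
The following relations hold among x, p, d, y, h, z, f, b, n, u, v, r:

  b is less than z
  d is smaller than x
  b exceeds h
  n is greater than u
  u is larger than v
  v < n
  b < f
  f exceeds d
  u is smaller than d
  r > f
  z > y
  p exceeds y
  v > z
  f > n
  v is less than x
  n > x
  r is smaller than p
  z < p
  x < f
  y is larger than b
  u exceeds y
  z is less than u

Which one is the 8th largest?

Chaining the given pairs: h < b < y < z < v < u < d < x < n < f < r < p.
Counting 8 from the largest end gives v.

v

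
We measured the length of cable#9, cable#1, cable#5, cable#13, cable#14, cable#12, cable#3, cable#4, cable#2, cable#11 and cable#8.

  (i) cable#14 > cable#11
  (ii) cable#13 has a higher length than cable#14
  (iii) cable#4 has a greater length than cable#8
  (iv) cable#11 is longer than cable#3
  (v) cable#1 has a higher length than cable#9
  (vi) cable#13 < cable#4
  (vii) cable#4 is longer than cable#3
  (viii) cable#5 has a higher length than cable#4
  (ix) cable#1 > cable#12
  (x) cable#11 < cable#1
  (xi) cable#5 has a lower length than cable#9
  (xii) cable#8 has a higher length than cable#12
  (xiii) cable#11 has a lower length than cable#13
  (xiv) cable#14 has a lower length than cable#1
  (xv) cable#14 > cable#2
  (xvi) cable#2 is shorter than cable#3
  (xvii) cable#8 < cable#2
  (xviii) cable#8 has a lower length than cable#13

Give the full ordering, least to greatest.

Nothing is placed below cable#12, so it is least; from there cable#12 < cable#8; cable#8 < cable#2; cable#2 < cable#3; cable#3 < cable#11; cable#11 < cable#14; cable#14 < cable#13; cable#13 < cable#4; cable#4 < cable#5; cable#5 < cable#9; cable#9 < cable#1, each given directly.

cable#12 < cable#8 < cable#2 < cable#3 < cable#11 < cable#14 < cable#13 < cable#4 < cable#5 < cable#9 < cable#1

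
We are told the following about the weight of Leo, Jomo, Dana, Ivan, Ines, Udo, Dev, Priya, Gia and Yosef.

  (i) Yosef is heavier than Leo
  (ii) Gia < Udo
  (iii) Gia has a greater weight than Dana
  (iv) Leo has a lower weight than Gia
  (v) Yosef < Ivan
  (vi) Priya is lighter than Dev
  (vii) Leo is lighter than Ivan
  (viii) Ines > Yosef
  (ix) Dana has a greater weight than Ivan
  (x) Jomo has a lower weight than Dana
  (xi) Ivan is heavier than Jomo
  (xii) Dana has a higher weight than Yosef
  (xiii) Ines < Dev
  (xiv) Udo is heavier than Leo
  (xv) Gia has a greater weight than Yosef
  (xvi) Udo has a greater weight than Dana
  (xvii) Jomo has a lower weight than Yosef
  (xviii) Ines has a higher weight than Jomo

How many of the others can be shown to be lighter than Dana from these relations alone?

From Dana the given relations immediately reach Jomo, Yosef, Ivan.
From those, Leo — 4 in total.
Nothing else is reachable below Dana; 4 in all.

4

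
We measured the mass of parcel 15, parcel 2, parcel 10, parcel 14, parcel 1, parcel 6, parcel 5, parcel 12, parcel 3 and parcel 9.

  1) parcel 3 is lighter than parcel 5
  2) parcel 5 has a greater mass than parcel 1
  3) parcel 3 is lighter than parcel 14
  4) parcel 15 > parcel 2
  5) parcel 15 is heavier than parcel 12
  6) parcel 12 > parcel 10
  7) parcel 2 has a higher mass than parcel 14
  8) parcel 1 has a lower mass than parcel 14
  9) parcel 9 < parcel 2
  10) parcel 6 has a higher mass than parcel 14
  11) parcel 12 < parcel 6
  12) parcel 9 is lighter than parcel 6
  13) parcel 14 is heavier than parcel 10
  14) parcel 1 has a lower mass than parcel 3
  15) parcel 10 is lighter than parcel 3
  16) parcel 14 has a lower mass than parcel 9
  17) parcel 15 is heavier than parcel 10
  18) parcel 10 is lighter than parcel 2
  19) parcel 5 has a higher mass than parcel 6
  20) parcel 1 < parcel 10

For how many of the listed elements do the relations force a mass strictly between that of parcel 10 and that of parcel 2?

The relations place parcel 10 below parcel 2. An element lies strictly between them when it is forced above parcel 10 and also forced below parcel 2.
Above parcel 10: {parcel 3, parcel 14, parcel 9, parcel 12, parcel 6, parcel 5, parcel 15}. Below parcel 2: {parcel 1, parcel 3, parcel 14, parcel 9}.
Intersection: {parcel 3, parcel 14, parcel 9} — 3.

3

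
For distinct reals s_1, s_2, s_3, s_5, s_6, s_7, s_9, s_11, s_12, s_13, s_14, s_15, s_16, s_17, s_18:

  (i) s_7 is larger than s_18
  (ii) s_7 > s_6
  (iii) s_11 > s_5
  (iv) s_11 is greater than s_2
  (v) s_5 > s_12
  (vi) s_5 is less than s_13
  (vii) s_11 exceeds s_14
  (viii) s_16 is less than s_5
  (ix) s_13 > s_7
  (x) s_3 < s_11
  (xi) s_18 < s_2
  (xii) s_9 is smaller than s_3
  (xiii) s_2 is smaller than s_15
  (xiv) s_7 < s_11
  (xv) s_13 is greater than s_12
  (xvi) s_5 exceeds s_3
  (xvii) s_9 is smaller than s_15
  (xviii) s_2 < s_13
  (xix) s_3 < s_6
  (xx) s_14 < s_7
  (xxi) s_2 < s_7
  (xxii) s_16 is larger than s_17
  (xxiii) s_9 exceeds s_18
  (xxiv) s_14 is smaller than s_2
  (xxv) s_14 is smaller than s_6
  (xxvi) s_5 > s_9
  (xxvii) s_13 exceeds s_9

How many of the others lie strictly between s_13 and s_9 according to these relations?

4

The relations place s_9 below s_13. An element lies strictly between them when it is forced above s_9 and also forced below s_13.
Above s_9: {s_3, s_6, s_7, s_5, s_15, s_11}. Below s_13: {s_17, s_14, s_12, s_18, s_16, s_3, s_6, s_2, s_7, s_5}.
Intersection: {s_3, s_6, s_7, s_5} — 4.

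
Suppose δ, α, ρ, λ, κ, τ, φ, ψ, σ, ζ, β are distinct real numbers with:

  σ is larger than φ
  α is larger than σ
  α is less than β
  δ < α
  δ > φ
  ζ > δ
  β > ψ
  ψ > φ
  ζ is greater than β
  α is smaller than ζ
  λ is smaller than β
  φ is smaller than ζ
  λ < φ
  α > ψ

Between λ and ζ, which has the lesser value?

λ < φ and φ < σ give λ < σ.
Then σ < α extends the chain to α.
Then α < β extends the chain to β.
With β < ζ: λ < φ < σ < α < β < ζ.
So λ < ζ; λ is the smaller of the two.

λ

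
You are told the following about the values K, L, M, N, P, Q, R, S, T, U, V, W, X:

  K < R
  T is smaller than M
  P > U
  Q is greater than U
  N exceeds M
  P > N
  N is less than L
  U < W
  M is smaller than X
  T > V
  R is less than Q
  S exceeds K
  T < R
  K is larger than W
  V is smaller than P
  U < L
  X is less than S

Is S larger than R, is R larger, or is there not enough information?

Following every chain through S: below S we get V, T, M, U, W, K, X.
R is not reached, and no chain runs the other way from R to S.
So the given relations leave the order of S and R undetermined.

undetermined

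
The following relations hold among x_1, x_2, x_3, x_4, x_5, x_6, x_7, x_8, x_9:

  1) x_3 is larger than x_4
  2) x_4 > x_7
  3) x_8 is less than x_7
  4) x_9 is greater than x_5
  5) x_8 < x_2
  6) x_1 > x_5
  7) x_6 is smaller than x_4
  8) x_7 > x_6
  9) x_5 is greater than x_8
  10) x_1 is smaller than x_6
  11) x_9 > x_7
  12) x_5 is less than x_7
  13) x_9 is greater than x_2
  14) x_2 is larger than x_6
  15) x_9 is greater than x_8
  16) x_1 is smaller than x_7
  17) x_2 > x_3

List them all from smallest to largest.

Each adjacent pair is fixed by a given relation: x_8 < x_5; x_5 < x_1; x_1 < x_6; x_6 < x_7; x_7 < x_4; x_4 < x_3; x_3 < x_2; x_2 < x_9. Chaining them end to end gives the full order.

x_8 < x_5 < x_1 < x_6 < x_7 < x_4 < x_3 < x_2 < x_9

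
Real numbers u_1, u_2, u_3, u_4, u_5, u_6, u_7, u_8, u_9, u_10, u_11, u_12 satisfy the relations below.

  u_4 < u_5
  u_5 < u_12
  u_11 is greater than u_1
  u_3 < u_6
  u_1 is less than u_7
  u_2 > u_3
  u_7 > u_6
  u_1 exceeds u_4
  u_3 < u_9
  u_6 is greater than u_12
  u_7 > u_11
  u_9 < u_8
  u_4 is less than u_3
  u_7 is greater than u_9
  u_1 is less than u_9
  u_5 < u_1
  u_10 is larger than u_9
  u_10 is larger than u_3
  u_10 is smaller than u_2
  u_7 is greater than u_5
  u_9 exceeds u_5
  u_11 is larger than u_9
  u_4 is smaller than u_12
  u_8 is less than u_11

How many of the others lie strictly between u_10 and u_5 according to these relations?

2

The relations place u_5 below u_10. An element lies strictly between them when it is forced above u_5 and also forced below u_10.
Above u_5: {u_12, u_1, u_9, u_8, u_11, u_6, u_7, u_2}. Below u_10: {u_4, u_3, u_1, u_9}.
Intersection: {u_1, u_9} — 2.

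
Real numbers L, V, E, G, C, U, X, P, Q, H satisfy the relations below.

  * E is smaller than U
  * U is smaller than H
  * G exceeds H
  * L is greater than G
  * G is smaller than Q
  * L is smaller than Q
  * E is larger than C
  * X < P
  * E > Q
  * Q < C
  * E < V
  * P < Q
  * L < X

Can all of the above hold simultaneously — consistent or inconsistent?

inconsistent

We have E < U stated directly, yet also U < H < G < L < X < P < Q < C < E by chaining the others — so U < E. Contradiction.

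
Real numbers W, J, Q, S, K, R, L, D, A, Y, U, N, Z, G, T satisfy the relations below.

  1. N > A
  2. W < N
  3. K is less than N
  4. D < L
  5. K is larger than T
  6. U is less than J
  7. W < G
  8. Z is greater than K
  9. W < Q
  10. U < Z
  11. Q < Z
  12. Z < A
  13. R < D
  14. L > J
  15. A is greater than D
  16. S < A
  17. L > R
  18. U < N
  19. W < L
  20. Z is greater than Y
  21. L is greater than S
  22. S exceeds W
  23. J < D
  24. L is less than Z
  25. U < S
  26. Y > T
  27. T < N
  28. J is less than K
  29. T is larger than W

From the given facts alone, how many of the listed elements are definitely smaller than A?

12

The elements the relations force below A are U, R, W, T, S, J, Q, D, K, L, Y, Z — no chain reaches any other.
That is 12.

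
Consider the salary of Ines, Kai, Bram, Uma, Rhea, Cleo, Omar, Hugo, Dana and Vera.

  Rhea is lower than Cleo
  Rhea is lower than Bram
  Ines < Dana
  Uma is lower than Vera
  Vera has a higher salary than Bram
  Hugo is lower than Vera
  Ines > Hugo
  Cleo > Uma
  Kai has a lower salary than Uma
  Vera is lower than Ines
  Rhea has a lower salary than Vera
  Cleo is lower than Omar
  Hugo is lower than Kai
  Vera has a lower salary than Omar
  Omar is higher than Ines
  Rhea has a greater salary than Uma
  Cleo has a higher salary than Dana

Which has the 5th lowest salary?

Bram

The consecutive relations fix a unique order: Hugo < Kai < Uma < Rhea < Bram < Vera < Ines < Dana < Cleo < Omar.
The 5th smallest is Bram.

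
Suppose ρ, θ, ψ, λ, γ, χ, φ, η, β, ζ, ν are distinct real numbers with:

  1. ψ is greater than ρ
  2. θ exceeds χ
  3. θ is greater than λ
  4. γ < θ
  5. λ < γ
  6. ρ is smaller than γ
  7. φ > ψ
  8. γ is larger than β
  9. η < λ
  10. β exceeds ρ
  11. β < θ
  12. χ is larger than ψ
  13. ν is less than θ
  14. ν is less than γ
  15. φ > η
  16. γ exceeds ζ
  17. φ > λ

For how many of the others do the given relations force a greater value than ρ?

Directly above ρ: ψ, β, γ.
One step further: χ, θ, φ (6 so far).
No other element is forced above ρ by the given relations, so the count is 6.

6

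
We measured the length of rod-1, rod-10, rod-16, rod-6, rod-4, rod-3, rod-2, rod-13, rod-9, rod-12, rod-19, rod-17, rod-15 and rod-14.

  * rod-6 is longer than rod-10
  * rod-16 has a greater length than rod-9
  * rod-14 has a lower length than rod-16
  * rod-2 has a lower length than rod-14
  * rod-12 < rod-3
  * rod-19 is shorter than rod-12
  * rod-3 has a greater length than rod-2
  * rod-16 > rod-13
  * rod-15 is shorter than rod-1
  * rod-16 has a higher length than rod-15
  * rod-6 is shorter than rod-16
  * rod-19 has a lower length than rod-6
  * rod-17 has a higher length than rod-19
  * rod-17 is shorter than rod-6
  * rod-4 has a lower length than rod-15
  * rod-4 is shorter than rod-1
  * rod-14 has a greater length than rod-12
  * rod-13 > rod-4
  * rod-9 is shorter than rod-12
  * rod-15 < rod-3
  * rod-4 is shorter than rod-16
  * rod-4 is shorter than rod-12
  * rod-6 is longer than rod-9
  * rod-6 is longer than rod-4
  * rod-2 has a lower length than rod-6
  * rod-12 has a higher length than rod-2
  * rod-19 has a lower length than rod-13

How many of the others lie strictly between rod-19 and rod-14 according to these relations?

1

Chaining upward from rod-19 reaches: rod-17, rod-6, rod-12, rod-13, rod-3, rod-16.
Chaining downward from rod-14 reaches: rod-9, rod-2, rod-4, rod-12.
Strictly between rod-19 and rod-14 are those in both lists: rod-12 — 1 element.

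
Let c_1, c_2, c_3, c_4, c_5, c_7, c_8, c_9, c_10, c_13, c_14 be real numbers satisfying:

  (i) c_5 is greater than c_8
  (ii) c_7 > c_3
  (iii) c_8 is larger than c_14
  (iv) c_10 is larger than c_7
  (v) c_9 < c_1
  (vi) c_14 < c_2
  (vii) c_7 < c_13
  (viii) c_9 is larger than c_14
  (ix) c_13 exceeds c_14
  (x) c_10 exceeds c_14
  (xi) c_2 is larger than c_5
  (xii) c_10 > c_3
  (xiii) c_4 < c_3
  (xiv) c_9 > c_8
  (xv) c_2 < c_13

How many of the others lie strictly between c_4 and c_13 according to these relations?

The relations place c_4 below c_13. An element lies strictly between them when it is forced above c_4 and also forced below c_13.
Above c_4: {c_3, c_7, c_10}. Below c_13: {c_14, c_8, c_5, c_3, c_7, c_2}.
Intersection: {c_3, c_7} — 2.

2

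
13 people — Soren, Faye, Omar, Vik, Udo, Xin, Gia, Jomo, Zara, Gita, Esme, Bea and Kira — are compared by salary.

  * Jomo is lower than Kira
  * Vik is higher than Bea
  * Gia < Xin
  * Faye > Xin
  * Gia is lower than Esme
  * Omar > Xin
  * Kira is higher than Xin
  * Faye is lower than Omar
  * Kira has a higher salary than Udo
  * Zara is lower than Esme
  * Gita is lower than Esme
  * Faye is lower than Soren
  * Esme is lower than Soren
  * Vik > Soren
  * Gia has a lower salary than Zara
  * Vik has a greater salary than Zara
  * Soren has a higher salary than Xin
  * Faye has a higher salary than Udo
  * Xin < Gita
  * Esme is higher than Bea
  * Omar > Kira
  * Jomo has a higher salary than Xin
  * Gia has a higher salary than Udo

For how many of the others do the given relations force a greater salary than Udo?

11

From Udo the given relations immediately reach Gia, Kira, Faye.
From those, Xin, Zara, Esme, Omar, Soren — 8 in total.
From those, Gita, Jomo, Vik — 11 in total.
No other element is forced above Udo by the given relations, so the count is 11.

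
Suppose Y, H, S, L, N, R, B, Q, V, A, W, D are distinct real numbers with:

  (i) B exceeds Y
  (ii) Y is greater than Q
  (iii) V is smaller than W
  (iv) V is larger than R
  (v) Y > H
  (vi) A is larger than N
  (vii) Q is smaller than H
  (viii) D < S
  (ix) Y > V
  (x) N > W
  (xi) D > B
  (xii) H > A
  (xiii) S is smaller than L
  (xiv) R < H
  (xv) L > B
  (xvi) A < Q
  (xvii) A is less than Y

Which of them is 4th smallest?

N

Piecing the relations together gives one ordering: R < V < W < N < A < Q < H < Y < B < D < S < L.
Counting 4 from the smallest end gives N.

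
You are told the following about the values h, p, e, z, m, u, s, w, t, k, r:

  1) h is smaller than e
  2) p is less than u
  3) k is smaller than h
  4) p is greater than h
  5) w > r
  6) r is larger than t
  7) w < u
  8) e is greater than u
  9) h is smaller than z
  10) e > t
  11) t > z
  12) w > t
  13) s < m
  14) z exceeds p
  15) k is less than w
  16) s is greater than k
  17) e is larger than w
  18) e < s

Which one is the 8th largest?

Piecing the relations together gives one ordering: k < h < p < z < t < r < w < u < e < s < m.
The 8th largest is z.

z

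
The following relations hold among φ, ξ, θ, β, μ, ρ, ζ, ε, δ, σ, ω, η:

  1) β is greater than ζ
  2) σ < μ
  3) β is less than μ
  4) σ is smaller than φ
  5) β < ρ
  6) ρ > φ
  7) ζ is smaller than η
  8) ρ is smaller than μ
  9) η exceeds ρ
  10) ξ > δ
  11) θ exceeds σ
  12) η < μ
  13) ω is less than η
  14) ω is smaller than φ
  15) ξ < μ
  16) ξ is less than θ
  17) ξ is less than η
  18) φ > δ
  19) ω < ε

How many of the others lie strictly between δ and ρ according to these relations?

1

Chaining upward from δ reaches: φ, ξ, θ, η, μ.
Chaining downward from ρ reaches: ζ, β, σ, ω, φ.
Strictly between δ and ρ are those in both lists: φ — 1 element.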